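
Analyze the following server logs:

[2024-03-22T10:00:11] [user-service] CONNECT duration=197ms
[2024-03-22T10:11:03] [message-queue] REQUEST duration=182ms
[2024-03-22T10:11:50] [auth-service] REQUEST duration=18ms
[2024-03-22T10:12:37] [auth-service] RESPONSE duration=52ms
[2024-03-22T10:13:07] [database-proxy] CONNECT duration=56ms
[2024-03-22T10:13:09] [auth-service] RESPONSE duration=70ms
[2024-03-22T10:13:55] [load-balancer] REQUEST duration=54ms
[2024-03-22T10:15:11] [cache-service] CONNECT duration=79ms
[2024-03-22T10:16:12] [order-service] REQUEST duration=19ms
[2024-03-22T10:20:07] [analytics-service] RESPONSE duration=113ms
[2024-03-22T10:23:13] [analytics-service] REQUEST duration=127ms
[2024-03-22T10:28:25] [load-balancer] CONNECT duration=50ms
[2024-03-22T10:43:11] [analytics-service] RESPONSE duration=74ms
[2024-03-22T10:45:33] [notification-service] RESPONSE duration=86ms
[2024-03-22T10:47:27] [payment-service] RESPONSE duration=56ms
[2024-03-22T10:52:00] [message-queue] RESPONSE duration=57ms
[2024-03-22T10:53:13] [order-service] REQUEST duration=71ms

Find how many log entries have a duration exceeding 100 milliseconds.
4

To count timeouts:

1. Threshold: 100ms
2. Extract duration from each log entry
3. Count entries where duration > 100
4. Timeout count: 4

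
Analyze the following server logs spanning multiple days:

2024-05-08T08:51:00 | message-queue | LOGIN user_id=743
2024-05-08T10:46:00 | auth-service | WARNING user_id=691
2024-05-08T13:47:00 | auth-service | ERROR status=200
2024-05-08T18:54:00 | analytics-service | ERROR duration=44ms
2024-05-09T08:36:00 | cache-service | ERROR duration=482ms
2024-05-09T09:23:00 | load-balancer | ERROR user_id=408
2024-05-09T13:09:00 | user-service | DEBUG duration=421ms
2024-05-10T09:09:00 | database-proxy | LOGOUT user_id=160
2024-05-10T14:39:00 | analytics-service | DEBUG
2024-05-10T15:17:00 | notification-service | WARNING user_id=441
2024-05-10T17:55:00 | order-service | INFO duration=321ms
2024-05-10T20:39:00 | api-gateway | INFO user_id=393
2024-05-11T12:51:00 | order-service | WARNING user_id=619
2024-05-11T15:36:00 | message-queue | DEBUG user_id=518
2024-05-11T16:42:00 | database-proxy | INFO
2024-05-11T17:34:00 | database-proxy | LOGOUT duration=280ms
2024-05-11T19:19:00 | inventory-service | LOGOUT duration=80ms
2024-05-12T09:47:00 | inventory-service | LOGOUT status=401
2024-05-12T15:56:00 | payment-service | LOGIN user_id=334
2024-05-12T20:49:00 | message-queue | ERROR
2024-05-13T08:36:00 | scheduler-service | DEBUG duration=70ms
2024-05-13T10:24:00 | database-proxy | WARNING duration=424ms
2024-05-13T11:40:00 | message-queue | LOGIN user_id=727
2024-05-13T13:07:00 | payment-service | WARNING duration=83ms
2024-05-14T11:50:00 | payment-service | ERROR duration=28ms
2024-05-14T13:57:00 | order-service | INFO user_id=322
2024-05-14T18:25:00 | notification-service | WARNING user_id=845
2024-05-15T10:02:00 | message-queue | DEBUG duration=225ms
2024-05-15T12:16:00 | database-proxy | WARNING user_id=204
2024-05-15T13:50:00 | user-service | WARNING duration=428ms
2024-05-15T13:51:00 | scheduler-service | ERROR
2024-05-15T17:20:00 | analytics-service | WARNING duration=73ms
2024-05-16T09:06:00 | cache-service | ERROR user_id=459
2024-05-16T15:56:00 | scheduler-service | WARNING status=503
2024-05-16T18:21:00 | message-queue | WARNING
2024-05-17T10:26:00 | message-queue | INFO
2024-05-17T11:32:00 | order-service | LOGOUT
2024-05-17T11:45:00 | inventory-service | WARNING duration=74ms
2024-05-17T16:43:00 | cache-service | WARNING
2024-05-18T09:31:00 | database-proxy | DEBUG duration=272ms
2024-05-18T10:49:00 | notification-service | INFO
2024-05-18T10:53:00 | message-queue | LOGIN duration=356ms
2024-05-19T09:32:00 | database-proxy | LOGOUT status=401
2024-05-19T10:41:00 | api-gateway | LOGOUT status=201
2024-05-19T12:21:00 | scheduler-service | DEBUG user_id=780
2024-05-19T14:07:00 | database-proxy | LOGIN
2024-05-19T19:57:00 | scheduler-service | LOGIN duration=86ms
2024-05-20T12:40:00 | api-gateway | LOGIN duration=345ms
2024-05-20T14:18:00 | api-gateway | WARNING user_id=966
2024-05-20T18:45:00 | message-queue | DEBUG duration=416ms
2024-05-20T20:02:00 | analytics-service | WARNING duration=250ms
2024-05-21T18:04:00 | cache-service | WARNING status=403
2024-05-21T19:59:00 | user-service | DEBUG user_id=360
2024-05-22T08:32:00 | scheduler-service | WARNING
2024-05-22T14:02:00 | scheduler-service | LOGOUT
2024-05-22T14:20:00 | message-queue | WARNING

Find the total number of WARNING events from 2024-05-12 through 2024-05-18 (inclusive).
10

To filter by date range:

1. Date range: 2024-05-12 through 2024-05-18, both dates inclusive
2. Filter for WARNING events whose date falls in this range
3. Count matching events: 10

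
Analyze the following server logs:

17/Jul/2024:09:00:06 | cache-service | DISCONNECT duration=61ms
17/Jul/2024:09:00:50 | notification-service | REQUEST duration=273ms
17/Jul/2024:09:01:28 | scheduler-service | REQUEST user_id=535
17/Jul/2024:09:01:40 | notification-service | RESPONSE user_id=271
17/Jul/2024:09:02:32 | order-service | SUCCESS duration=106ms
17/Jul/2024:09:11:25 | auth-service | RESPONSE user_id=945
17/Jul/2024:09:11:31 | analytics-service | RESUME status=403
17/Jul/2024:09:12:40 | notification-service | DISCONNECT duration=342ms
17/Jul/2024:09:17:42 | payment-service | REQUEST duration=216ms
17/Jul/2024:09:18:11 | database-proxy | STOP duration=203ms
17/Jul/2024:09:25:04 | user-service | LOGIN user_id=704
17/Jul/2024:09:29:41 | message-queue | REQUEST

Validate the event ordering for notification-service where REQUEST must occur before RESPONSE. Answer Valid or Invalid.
Valid

To validate ordering:

1. Required order: REQUEST → RESPONSE
2. Rule: REQUEST must occur before RESPONSE
3. Check actual order of events for notification-service
4. Result: Valid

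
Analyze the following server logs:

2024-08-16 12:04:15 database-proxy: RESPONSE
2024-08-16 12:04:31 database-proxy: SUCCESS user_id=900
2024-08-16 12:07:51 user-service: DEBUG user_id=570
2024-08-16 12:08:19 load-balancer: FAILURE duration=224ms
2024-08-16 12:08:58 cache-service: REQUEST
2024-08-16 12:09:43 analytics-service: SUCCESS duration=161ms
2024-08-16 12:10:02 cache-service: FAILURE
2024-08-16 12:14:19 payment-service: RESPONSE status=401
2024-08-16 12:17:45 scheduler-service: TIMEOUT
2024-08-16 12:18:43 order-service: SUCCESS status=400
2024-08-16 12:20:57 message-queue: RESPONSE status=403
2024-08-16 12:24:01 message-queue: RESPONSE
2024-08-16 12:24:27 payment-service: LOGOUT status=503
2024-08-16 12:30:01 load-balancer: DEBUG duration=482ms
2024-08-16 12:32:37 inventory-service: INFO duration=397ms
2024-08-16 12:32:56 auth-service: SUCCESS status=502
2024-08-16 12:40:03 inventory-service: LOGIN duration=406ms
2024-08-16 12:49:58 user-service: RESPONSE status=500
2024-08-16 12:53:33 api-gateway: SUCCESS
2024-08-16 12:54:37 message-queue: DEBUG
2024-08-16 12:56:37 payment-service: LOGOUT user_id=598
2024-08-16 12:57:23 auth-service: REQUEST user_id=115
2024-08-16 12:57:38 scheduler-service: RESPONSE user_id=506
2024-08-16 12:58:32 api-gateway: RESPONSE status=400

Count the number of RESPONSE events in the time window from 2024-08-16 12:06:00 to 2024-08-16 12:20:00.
1

To count events in the time window:

1. Window boundaries: 2024-08-16 12:06:00 to 2024-08-16 12:20:00
2. Filter for RESPONSE events within this window
3. Count matching events: 1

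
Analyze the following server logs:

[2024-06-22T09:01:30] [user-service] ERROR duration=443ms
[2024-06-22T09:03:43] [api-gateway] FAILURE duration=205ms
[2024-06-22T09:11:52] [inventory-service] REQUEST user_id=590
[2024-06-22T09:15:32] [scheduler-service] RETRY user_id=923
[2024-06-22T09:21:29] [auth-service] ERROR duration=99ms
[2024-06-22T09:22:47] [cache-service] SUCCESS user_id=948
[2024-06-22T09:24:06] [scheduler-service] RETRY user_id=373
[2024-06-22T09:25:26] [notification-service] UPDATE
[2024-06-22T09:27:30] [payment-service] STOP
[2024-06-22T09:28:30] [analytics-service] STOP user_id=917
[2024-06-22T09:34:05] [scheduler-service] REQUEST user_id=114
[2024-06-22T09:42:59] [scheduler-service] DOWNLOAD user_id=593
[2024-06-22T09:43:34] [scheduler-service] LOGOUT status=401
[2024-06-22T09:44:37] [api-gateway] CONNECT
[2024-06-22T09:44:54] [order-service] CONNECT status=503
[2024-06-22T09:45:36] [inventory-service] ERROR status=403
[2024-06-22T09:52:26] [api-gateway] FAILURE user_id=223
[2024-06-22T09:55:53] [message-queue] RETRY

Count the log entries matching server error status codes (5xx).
1

To find matching entries:

1. Pattern to match: server error status codes (5xx)
2. Scan each log entry for the pattern
3. Count matches: 1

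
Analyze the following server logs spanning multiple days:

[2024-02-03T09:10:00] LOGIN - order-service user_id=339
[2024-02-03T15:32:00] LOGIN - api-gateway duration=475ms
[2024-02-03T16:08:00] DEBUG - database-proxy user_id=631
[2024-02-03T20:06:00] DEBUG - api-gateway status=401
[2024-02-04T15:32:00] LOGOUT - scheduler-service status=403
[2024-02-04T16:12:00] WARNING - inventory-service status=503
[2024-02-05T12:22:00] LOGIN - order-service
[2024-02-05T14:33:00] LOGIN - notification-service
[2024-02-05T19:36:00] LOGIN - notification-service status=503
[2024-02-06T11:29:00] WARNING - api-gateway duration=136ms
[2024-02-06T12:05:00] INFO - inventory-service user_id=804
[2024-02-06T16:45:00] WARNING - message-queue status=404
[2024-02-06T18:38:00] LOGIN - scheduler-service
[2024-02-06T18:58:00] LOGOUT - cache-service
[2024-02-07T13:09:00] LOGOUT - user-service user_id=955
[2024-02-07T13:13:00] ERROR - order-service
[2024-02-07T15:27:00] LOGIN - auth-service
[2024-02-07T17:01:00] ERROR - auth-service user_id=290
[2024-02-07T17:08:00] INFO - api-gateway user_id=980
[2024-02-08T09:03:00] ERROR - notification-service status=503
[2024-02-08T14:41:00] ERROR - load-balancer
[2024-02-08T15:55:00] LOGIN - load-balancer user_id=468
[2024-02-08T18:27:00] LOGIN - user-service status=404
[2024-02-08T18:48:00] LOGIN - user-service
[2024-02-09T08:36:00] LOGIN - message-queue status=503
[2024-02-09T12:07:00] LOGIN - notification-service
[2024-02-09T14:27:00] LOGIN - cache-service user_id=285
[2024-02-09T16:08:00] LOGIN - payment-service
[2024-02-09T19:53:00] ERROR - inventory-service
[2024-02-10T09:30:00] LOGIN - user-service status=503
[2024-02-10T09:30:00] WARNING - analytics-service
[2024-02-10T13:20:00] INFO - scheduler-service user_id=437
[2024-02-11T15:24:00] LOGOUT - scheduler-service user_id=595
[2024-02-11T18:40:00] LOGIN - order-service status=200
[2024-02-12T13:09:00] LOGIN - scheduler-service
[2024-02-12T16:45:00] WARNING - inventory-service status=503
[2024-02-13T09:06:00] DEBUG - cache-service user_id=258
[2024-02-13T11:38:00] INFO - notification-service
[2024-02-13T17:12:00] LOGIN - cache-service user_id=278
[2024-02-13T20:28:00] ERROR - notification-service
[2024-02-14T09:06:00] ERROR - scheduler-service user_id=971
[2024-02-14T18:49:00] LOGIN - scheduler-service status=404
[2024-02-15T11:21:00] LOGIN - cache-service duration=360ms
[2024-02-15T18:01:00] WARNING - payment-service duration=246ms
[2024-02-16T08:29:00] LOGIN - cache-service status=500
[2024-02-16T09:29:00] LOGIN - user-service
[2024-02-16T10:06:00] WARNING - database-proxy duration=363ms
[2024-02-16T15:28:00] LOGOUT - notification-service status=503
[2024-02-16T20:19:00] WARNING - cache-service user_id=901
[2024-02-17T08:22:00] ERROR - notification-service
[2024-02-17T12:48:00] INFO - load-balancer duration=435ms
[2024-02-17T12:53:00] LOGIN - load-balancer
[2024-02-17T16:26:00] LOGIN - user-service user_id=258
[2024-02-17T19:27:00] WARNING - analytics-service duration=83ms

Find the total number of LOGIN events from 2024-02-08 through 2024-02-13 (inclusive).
11

To filter by date range:

1. Date range: 2024-02-08 through 2024-02-13, both dates inclusive
2. Filter for LOGIN events whose date falls in this range
3. Count matching events: 11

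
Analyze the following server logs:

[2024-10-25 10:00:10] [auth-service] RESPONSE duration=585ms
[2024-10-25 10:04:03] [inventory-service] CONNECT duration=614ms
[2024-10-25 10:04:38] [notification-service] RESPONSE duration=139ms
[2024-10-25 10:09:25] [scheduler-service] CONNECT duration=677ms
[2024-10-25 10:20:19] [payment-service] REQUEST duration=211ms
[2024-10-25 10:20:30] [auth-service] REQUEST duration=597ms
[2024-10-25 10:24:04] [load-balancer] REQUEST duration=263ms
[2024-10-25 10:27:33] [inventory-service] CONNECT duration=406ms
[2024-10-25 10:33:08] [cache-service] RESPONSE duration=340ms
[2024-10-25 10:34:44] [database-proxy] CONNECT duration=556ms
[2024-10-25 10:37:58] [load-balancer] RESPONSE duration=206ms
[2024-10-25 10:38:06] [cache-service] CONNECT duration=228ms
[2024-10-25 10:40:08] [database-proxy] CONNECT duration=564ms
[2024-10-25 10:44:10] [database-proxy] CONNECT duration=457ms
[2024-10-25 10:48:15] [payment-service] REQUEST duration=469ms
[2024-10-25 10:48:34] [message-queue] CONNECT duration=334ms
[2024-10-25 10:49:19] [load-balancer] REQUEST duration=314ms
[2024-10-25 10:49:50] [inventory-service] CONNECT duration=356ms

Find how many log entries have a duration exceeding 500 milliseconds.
6

To count timeouts:

1. Threshold: 500ms
2. Extract duration from each log entry
3. Count entries where duration > 500
4. Timeout count: 6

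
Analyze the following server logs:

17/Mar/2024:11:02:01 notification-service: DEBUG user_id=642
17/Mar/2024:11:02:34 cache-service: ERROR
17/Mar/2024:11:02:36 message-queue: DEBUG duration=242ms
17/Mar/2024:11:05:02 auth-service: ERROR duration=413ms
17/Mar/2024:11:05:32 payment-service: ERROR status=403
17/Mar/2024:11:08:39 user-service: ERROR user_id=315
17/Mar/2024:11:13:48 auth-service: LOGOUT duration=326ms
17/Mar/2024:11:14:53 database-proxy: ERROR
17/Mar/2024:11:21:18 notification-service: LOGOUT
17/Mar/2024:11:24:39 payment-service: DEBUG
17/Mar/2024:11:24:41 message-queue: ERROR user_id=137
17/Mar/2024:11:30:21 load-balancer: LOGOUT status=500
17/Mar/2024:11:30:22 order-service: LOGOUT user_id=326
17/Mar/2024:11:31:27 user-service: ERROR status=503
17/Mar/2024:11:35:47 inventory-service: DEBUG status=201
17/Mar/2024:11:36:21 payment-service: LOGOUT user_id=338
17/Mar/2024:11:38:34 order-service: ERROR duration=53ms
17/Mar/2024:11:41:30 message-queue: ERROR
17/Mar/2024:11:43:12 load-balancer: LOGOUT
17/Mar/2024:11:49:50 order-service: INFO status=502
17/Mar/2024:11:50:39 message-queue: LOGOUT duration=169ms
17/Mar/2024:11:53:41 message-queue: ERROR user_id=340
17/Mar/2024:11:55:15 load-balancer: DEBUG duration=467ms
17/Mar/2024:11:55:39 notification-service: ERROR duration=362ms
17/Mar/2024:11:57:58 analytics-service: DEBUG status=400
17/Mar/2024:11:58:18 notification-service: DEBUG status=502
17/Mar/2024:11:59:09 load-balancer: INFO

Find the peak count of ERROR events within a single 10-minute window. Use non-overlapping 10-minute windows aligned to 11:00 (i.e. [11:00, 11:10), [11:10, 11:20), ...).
4

To find the burst window:

1. Divide the log period into non-overlapping 10-minute windows starting at 11:00
2. Count ERROR events in each window
3. Find the window with maximum count
4. Maximum events in a window: 4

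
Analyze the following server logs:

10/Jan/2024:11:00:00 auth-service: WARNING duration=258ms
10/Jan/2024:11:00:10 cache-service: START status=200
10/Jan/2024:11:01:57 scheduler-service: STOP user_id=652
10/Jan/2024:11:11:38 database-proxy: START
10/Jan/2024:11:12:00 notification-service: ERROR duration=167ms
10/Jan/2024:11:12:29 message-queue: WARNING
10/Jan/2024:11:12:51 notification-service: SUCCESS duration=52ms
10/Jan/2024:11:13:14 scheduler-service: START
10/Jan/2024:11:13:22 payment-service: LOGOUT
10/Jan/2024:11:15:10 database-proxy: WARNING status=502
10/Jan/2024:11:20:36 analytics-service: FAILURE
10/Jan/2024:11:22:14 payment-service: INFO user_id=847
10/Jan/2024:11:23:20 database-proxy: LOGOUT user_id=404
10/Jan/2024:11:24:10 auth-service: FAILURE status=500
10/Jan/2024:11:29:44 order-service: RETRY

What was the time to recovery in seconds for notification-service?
51

To calculate recovery time:

1. Find ERROR event for notification-service: 10/Jan/2024:11:12:00
2. Find next SUCCESS event for notification-service: 10/Jan/2024:11:12:51
3. Recovery time: 10/Jan/2024:11:12:51 - 10/Jan/2024:11:12:00 = 51 seconds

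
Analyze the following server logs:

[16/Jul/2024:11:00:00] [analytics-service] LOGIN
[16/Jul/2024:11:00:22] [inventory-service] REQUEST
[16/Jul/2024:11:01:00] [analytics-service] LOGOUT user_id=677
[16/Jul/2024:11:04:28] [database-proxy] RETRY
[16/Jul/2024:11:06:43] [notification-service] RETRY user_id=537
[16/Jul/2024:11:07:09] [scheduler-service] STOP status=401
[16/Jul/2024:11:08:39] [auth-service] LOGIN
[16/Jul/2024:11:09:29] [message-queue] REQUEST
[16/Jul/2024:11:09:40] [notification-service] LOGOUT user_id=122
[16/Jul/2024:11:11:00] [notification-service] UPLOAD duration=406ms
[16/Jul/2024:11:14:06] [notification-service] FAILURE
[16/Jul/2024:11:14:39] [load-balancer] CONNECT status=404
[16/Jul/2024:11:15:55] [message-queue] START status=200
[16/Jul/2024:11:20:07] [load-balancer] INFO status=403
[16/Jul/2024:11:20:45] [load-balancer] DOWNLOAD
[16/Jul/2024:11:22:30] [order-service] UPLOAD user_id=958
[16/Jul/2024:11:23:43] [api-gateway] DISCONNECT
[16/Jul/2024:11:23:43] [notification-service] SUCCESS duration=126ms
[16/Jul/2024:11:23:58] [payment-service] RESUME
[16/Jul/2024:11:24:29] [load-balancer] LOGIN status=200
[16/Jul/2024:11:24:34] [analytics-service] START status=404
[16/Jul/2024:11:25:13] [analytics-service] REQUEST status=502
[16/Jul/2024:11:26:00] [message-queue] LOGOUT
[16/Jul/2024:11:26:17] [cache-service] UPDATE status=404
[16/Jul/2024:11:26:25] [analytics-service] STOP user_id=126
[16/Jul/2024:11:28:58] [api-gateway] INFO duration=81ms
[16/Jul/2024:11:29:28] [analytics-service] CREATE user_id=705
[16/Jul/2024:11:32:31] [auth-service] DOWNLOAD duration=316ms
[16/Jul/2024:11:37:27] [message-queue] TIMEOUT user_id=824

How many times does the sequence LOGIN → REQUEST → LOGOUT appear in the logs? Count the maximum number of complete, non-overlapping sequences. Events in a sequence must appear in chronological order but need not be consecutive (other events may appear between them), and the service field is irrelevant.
3

To count sequences:

1. Look for pattern: LOGIN → REQUEST → LOGOUT
2. Greedily scan the log in chronological order, matching each sequence element in turn (ignoring service)
3. Each time the full pattern completes, increment the count and restart matching from the next event
4. Complete non-overlapping sequences found: 3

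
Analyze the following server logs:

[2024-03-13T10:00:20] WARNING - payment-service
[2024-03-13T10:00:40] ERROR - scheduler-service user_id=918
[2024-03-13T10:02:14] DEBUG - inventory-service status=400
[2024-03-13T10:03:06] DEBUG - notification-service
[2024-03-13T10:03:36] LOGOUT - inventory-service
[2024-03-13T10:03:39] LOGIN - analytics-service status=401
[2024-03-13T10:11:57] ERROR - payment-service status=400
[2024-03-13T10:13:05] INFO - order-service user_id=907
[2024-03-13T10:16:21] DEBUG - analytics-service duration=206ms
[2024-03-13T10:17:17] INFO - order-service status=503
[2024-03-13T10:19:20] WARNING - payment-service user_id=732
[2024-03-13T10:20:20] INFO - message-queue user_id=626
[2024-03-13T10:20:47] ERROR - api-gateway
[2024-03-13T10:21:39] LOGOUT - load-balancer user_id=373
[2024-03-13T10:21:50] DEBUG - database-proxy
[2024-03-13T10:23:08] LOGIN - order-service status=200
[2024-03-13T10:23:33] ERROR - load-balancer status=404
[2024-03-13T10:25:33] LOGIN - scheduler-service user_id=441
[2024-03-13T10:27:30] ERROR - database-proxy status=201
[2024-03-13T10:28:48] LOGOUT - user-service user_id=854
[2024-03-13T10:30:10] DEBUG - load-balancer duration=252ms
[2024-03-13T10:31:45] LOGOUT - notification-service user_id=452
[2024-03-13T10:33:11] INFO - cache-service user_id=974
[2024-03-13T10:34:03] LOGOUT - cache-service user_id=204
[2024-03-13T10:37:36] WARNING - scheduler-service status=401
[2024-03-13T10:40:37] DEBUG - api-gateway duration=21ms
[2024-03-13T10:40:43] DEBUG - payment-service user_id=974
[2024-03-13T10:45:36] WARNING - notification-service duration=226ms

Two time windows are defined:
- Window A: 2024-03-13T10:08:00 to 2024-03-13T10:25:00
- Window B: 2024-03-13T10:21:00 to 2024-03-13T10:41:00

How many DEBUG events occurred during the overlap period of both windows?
1

To find overlap events:

1. Window A: 2024-03-13T10:08:00 to 2024-03-13T10:25:00
2. Window B: 2024-03-13T10:21:00 to 2024-03-13T10:41:00
3. Overlap period: 2024-03-13T10:21:00 to 2024-03-13T10:25:00
4. Count DEBUG events in overlap: 1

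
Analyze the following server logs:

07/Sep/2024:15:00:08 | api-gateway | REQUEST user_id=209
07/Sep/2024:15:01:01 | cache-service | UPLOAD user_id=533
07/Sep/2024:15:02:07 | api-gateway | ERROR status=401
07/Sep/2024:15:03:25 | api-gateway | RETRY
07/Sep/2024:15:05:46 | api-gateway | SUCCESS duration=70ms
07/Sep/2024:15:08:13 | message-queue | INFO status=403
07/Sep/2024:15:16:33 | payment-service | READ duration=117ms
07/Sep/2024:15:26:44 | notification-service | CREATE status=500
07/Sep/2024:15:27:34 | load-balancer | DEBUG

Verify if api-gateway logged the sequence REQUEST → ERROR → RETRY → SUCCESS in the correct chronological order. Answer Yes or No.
Yes

To verify sequence order:

1. Find all events in sequence REQUEST → ERROR → RETRY → SUCCESS for api-gateway
2. Extract their timestamps
3. Check if timestamps are in ascending order
4. Result: Yes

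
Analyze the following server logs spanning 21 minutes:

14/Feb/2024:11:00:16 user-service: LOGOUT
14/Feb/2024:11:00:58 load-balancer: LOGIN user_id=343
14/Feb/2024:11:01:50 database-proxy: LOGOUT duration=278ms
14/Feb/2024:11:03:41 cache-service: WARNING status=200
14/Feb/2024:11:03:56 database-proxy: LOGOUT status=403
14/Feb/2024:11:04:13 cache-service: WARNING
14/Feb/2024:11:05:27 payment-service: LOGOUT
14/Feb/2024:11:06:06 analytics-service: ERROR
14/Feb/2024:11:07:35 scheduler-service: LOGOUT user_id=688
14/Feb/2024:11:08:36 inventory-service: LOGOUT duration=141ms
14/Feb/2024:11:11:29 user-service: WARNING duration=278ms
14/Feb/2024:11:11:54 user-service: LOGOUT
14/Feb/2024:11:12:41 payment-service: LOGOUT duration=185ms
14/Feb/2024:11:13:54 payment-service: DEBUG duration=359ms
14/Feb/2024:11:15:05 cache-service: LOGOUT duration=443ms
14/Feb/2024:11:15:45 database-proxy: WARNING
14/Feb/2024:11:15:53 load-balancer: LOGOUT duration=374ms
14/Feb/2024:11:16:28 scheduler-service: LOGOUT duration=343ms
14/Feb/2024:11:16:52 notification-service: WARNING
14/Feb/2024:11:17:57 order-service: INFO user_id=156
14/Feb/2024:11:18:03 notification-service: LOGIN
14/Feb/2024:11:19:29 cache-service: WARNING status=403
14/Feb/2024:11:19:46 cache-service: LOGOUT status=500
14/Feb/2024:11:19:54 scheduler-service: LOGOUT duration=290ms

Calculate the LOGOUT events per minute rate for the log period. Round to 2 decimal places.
0.62

To calculate the rate:

1. Count total LOGOUT events: 13
2. Total time period: 21 minutes
3. Rate = 13 / 21 = 0.62 events per minute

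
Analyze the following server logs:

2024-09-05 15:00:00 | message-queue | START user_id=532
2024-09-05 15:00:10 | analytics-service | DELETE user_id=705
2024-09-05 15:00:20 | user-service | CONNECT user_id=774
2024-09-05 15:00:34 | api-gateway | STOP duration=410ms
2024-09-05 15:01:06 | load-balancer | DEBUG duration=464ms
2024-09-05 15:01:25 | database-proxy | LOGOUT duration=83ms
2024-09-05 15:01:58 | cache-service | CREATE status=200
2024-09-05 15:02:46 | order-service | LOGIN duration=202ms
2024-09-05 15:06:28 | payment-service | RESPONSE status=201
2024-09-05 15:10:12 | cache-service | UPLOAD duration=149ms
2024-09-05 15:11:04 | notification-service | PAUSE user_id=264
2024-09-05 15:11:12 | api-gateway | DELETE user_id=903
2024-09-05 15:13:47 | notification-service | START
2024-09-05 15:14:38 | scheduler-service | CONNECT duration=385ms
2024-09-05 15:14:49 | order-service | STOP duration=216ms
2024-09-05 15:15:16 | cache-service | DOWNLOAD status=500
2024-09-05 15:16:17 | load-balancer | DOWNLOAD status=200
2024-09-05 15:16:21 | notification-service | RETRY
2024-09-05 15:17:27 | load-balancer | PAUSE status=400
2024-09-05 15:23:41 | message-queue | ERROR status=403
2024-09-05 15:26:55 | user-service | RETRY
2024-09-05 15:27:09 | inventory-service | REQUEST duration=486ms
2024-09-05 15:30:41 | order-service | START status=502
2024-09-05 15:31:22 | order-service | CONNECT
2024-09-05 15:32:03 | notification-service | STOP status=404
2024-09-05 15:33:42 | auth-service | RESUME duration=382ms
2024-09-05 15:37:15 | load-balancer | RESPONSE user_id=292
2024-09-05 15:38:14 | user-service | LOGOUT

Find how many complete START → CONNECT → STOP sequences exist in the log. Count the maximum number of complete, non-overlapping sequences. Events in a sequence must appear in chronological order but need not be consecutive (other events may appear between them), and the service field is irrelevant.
3

To count sequences:

1. Look for pattern: START → CONNECT → STOP
2. Greedily scan the log in chronological order, matching each sequence element in turn (ignoring service)
3. Each time the full pattern completes, increment the count and restart matching from the next event
4. Complete non-overlapping sequences found: 3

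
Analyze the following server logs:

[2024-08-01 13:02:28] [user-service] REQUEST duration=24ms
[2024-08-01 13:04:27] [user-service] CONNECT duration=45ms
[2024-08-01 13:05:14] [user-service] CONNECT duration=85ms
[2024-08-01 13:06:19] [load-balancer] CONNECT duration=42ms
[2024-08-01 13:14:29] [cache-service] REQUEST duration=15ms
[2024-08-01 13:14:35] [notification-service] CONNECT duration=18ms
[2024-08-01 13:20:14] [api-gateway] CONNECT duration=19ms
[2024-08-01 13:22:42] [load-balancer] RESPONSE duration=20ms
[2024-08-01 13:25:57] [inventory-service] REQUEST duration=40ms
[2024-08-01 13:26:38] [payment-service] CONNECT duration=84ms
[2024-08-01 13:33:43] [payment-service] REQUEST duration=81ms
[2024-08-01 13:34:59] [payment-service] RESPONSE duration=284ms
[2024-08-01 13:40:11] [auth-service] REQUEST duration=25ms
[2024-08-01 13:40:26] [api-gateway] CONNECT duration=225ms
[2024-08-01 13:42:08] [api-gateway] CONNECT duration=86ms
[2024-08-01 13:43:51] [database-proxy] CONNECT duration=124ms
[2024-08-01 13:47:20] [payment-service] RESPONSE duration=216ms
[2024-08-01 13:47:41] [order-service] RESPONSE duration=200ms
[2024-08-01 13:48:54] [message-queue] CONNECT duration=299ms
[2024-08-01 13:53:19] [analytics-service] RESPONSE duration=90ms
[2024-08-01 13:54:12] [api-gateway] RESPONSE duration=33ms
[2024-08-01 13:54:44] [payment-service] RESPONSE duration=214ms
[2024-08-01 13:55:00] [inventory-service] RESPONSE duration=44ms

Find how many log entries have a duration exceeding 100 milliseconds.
7

To count timeouts:

1. Threshold: 100ms
2. Extract duration from each log entry
3. Count entries where duration > 100
4. Timeout count: 7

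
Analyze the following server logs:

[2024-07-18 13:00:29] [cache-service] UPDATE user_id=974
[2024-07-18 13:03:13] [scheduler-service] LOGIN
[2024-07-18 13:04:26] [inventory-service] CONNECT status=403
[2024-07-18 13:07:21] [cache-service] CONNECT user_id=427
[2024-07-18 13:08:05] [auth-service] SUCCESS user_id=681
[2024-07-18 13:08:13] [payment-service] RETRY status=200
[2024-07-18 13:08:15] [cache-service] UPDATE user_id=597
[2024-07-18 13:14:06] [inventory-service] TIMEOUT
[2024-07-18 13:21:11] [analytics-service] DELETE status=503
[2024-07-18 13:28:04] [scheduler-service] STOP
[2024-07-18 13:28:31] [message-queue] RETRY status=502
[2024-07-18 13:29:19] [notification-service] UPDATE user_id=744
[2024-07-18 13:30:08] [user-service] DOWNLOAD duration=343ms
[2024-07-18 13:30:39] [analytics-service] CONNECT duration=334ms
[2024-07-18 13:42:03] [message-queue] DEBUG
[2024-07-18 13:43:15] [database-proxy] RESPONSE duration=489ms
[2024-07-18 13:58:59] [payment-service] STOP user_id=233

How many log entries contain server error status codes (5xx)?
2

To find matching entries:

1. Pattern to match: server error status codes (5xx)
2. Scan each log entry for the pattern
3. Count matches: 2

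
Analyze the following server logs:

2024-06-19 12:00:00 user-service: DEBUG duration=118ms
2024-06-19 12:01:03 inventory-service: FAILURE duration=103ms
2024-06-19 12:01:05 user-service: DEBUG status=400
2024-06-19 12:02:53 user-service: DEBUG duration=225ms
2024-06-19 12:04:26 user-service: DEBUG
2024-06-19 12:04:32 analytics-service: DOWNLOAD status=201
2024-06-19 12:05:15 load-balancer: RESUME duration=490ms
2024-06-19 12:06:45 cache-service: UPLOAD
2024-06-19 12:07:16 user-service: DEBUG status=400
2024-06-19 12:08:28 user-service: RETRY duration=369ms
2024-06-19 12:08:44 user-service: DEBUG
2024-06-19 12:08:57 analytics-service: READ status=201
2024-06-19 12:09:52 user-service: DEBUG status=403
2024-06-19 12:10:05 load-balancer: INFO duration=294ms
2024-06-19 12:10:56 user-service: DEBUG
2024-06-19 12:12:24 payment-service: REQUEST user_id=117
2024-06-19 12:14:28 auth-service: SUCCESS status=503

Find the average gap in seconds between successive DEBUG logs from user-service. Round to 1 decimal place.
93.7

To calculate average interval:

1. Find all DEBUG events for user-service in order
2. Calculate time gaps between consecutive events
3. Compute mean of gaps: 656 / 7 = 93.7 seconds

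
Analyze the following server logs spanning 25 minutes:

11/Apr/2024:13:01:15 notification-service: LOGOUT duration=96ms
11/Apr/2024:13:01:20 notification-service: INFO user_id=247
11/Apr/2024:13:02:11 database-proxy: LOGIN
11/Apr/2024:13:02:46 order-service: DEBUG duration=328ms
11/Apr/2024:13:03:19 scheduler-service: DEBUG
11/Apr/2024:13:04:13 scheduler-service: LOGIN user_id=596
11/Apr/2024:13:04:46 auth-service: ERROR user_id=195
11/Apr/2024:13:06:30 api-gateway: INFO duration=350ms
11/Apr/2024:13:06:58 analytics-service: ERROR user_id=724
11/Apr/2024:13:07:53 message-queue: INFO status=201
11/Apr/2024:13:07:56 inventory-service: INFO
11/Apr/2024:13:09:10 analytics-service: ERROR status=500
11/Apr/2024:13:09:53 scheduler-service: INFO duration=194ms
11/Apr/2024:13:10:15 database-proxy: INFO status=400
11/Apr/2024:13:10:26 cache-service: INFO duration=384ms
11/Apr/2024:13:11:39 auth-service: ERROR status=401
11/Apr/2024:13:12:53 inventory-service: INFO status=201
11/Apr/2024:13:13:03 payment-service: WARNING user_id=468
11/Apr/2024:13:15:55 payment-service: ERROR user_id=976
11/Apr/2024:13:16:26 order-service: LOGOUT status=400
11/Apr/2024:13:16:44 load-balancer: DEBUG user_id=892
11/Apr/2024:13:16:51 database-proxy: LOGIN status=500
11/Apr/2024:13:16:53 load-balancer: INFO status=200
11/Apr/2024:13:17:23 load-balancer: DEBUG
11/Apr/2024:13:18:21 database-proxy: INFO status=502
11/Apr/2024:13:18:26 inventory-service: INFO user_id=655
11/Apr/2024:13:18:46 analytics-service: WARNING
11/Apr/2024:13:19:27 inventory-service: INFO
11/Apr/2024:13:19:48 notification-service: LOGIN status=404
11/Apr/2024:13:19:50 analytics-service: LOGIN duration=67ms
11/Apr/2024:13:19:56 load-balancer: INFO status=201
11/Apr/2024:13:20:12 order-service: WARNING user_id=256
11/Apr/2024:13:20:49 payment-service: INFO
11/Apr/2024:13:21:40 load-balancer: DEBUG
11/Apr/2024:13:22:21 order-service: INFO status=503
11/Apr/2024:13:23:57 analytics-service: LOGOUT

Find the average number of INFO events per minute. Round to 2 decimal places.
0.6

To calculate the rate:

1. Count total INFO events: 15
2. Total time period: 25 minutes
3. Rate = 15 / 25 = 0.6 events per minute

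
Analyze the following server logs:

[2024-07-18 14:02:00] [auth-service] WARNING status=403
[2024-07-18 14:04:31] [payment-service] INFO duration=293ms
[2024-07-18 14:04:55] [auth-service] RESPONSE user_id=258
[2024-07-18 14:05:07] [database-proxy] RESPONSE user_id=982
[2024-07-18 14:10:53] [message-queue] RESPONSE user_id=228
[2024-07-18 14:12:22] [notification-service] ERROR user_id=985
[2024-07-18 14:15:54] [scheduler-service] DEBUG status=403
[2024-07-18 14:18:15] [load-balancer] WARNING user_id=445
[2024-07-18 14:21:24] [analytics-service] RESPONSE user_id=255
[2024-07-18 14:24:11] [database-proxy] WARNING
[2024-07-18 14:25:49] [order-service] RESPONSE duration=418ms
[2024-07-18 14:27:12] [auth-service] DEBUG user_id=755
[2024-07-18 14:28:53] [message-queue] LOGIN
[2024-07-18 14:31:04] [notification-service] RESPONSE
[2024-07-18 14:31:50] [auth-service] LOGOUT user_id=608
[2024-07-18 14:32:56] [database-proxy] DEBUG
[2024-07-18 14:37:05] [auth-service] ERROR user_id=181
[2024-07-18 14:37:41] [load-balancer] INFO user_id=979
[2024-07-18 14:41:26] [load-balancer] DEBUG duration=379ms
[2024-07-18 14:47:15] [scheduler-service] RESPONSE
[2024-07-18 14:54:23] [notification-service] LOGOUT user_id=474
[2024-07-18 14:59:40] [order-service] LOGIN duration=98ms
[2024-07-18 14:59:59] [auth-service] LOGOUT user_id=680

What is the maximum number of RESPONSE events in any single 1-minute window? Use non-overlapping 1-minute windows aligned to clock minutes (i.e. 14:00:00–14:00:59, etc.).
1

To find the burst window:

1. Divide the log period into non-overlapping 1-minute windows starting at 14:00
2. Count RESPONSE events in each window
3. Find the window with maximum count
4. Maximum events in a window: 1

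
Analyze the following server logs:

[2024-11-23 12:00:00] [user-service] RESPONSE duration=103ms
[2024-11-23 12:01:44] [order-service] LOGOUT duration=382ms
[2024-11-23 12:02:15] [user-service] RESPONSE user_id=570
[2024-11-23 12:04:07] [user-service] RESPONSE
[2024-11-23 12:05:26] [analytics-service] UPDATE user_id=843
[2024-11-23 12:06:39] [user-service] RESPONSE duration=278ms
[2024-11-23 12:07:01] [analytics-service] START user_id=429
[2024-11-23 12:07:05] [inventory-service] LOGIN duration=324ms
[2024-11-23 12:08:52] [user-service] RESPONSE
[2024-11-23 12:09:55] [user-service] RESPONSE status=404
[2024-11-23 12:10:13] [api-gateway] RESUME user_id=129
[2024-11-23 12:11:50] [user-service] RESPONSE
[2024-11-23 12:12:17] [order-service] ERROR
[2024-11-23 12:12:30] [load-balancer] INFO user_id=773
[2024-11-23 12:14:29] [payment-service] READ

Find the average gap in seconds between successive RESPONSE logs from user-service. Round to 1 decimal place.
118.3

To calculate average interval:

1. Find all RESPONSE events for user-service in order
2. Calculate time gaps between consecutive events
3. Compute mean of gaps: 710 / 6 = 118.3 seconds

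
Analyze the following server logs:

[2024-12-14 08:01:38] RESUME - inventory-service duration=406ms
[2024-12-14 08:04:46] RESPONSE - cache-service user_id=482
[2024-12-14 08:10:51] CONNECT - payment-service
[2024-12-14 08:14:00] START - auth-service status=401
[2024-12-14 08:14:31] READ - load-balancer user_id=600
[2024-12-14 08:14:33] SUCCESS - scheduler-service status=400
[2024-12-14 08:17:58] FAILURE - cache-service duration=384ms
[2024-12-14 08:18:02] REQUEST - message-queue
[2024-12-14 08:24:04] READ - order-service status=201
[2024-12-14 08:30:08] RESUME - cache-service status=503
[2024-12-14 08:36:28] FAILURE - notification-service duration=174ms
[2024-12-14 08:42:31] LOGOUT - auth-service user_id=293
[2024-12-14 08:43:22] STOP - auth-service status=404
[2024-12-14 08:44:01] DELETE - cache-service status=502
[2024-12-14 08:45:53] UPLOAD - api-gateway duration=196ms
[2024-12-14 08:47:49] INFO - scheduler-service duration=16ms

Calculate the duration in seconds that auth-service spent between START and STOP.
1762

To calculate state duration:

1. Find START event for auth-service: 2024-12-14 08:14:00
2. Find STOP event for auth-service: 2024-12-14 08:43:22
3. Calculate duration: 2024-12-14 08:43:22 - 2024-12-14 08:14:00 = 1762 seconds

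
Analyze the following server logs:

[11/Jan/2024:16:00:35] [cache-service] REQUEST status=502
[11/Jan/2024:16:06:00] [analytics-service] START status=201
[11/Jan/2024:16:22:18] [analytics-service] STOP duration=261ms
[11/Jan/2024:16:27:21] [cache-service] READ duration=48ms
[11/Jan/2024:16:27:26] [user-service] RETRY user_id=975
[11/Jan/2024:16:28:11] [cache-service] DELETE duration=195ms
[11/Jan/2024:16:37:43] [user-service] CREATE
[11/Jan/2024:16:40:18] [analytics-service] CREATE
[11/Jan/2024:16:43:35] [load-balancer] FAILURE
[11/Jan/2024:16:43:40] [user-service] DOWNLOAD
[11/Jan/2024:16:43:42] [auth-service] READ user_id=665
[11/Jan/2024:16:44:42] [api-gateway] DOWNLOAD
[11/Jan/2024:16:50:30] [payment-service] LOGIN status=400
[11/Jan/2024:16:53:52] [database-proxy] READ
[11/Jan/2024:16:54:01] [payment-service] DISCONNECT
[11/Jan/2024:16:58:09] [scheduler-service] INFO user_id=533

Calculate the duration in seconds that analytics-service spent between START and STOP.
978

To calculate state duration:

1. Find START event for analytics-service: 11/Jan/2024:16:06:00
2. Find STOP event for analytics-service: 11/Jan/2024:16:22:18
3. Calculate duration: 11/Jan/2024:16:22:18 - 11/Jan/2024:16:06:00 = 978 seconds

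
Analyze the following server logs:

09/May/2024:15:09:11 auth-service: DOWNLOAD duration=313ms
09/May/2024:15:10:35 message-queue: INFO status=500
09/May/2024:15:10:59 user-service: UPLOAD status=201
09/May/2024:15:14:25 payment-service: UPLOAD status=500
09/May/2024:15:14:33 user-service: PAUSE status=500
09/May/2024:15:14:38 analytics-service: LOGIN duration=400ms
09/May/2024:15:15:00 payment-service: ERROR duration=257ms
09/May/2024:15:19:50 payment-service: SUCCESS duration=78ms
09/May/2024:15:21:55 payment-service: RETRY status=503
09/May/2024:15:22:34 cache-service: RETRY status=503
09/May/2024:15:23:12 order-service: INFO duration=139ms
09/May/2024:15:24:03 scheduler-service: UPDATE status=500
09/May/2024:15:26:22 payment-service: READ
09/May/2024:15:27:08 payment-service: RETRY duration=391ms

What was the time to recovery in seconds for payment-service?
290

To calculate recovery time:

1. Find ERROR event for payment-service: 09/May/2024:15:15:00
2. Find next SUCCESS event for payment-service: 09/May/2024:15:19:50
3. Recovery time: 09/May/2024:15:19:50 - 09/May/2024:15:15:00 = 290 seconds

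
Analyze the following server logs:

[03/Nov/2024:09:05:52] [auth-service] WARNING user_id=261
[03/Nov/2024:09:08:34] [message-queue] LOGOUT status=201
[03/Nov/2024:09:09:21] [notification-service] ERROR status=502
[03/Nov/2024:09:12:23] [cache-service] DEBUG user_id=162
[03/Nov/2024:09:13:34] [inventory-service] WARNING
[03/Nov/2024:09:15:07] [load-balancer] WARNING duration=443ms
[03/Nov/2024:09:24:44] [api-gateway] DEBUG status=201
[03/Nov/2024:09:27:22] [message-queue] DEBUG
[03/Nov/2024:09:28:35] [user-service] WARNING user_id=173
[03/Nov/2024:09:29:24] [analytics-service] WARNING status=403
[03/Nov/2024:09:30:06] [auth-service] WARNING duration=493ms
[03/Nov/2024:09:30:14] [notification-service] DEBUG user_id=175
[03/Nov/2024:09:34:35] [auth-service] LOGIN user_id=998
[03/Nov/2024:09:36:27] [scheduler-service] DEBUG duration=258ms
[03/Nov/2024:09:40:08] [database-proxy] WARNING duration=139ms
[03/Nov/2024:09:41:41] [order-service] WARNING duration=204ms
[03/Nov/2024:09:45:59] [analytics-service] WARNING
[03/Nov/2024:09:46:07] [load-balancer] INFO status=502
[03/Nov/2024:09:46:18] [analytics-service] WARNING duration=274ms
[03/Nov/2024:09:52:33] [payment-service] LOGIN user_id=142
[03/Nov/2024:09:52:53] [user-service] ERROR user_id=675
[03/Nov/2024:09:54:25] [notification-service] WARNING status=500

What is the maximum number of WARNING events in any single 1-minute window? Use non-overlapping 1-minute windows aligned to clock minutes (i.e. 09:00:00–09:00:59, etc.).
1

To find the burst window:

1. Divide the log period into non-overlapping 1-minute windows starting at 09:00
2. Count WARNING events in each window
3. Find the window with maximum count
4. Maximum events in a window: 1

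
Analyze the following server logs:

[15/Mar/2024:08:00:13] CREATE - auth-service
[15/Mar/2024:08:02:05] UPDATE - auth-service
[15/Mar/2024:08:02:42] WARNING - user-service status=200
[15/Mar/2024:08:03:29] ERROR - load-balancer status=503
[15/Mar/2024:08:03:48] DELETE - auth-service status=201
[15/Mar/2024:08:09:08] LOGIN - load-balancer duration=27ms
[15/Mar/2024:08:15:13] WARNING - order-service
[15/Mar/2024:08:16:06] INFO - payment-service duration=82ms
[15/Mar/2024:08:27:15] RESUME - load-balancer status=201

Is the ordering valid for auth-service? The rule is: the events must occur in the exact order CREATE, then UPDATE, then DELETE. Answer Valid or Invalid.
Valid

To validate ordering:

1. Required order: CREATE → UPDATE → DELETE
2. Rule: the events must occur in the exact order CREATE, then UPDATE, then DELETE
3. Check actual order of events for auth-service
4. Result: Valid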